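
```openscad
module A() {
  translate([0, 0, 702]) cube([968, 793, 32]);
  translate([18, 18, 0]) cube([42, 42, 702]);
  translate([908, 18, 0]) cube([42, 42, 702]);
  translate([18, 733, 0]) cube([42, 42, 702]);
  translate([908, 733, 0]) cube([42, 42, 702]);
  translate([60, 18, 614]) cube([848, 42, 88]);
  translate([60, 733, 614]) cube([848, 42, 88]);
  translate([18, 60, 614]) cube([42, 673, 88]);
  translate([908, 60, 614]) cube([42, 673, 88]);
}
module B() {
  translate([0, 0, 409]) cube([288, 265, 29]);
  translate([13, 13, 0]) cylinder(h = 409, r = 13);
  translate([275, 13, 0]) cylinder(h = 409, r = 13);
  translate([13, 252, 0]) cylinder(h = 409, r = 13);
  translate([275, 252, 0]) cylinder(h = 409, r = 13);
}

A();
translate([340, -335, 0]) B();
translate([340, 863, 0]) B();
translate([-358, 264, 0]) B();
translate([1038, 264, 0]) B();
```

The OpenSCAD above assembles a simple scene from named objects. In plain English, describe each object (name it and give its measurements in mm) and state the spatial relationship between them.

A is a rectangular dining table. The top is 968×793×32 mm with its upper surface at z = 734 mm. It stands on four 42×42 mm square legs, each inset 18 mm from the nearest pair of top edges, running from the floor to the underside of the top. Four apron rails, 42 mm thick and 88 mm tall, run between adjacent legs with their top edges flush with the underside of the top and their outer faces flush with the legs' outer faces.

B is a four-legged stool. The seat is a 288×265×29 mm slab whose top surface is at z = 438 mm; four round legs, each 26 mm in diameter, run from the floor (z = 0) to the underside of the seat, each leg's axis is inset half a diameter from the nearest pair of seat edges (so the leg's bounding box is flush with the corner).

Four stools sit around the table at the −y, +y, −x, +x sides.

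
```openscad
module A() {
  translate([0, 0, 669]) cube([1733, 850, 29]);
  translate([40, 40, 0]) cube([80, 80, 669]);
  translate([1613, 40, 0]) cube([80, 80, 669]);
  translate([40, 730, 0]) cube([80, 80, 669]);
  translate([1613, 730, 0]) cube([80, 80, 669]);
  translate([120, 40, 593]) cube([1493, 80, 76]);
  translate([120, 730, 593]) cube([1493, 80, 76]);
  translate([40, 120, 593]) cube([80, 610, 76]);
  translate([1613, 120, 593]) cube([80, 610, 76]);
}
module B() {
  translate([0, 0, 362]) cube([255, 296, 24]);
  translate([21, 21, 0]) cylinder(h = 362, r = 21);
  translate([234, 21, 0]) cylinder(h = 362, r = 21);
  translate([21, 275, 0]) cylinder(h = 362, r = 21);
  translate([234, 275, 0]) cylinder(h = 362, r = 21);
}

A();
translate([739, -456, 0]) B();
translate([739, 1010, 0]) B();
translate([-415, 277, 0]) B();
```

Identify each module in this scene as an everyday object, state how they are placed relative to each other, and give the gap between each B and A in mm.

A is a table. B is a stool. Three stools sit around the table at the −y, +y, −x sides. The gap between each stool and the table is 160 mm.

Each stool's nearest face is 160 mm from the table's bounding box.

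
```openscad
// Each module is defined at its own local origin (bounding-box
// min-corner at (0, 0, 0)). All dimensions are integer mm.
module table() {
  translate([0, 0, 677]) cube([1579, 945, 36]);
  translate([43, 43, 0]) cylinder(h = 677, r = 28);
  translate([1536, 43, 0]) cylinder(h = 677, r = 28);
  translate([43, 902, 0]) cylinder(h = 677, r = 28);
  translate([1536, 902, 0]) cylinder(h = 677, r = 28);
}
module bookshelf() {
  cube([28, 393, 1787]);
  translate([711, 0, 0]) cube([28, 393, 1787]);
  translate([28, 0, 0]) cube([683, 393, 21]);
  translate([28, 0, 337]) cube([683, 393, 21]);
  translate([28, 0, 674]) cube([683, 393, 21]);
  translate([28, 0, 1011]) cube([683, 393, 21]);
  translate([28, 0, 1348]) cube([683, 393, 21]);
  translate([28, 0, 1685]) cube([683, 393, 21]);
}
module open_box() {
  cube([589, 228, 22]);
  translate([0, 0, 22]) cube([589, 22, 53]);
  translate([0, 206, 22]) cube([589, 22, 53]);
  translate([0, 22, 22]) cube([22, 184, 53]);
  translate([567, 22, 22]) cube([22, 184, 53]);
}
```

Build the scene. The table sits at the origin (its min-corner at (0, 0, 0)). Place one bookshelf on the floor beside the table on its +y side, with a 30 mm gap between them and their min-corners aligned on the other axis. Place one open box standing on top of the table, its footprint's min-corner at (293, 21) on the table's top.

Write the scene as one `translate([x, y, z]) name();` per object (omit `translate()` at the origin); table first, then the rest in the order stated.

table();
translate([0, 975, 0]) bookshelf();
translate([293, 21, 713]) open_box();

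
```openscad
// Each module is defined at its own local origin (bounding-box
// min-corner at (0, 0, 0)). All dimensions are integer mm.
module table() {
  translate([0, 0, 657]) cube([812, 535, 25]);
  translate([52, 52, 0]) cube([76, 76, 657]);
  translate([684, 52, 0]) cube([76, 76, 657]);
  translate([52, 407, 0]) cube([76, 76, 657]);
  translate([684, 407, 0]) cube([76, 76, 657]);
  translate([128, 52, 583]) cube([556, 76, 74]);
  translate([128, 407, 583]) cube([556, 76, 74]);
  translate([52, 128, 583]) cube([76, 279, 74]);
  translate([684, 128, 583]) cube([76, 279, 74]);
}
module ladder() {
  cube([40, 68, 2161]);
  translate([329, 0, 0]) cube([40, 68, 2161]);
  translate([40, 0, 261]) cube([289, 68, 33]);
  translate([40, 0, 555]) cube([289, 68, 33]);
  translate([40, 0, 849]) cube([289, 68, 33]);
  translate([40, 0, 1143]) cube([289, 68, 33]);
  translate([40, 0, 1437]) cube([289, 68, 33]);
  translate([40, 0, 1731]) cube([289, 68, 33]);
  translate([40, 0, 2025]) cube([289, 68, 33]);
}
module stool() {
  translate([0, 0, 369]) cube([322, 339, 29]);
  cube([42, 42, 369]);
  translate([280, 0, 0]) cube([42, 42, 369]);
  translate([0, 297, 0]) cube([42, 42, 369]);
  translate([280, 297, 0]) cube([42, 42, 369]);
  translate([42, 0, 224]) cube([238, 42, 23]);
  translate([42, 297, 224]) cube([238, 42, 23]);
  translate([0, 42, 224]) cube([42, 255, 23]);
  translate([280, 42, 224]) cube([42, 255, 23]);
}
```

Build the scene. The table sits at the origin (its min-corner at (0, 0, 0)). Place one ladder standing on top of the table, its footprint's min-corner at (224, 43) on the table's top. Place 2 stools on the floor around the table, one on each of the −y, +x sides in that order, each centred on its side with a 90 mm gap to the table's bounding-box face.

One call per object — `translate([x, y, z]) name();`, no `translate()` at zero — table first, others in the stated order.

table();
translate([224, 43, 682]) ladder();
translate([245, -429, 0]) stool();
translate([902, 98, 0]) stool();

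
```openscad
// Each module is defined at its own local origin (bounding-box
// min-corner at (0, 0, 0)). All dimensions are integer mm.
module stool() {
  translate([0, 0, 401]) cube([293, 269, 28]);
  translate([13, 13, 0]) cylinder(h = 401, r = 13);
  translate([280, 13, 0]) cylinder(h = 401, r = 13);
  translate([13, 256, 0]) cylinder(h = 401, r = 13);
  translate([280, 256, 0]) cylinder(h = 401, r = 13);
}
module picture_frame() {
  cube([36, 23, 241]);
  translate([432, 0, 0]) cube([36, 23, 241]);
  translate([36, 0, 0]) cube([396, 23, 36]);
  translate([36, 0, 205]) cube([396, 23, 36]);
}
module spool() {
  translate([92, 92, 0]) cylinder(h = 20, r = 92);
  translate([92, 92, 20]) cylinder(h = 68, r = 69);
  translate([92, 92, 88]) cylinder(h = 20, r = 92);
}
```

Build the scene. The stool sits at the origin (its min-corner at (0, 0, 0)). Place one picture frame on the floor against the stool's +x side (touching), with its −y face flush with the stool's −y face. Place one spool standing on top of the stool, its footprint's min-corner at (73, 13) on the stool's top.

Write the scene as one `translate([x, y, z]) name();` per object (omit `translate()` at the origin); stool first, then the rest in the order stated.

stool();
translate([293, 0, 0]) picture_frame();
translate([73, 13, 429]) spool();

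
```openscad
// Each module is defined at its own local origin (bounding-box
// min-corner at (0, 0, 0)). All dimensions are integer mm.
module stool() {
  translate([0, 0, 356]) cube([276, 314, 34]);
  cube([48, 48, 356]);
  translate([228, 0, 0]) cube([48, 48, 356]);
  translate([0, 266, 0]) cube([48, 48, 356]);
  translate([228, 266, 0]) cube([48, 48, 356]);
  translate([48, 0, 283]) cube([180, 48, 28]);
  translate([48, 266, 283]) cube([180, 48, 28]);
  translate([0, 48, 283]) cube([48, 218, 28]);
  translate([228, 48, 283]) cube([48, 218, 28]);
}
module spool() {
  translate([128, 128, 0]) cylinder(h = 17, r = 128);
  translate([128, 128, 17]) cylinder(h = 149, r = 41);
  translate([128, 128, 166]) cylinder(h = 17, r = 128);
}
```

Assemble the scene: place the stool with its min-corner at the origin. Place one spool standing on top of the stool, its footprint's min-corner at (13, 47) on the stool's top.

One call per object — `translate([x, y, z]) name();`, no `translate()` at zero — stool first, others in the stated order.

stool();
translate([13, 47, 390]) spool();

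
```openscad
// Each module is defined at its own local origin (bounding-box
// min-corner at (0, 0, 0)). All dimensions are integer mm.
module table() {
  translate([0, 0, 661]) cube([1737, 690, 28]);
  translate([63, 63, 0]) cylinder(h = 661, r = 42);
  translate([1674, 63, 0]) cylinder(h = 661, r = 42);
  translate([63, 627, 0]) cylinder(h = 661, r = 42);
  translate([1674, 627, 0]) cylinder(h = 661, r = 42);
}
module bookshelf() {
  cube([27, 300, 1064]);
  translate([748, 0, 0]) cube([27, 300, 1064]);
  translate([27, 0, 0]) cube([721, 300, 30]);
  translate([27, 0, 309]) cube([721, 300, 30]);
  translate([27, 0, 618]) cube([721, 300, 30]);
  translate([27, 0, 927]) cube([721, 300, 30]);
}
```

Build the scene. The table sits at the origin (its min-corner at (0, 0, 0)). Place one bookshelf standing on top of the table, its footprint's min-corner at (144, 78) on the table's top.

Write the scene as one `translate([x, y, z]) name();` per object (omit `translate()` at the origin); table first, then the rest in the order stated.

table();
translate([144, 78, 689]) bookshelf();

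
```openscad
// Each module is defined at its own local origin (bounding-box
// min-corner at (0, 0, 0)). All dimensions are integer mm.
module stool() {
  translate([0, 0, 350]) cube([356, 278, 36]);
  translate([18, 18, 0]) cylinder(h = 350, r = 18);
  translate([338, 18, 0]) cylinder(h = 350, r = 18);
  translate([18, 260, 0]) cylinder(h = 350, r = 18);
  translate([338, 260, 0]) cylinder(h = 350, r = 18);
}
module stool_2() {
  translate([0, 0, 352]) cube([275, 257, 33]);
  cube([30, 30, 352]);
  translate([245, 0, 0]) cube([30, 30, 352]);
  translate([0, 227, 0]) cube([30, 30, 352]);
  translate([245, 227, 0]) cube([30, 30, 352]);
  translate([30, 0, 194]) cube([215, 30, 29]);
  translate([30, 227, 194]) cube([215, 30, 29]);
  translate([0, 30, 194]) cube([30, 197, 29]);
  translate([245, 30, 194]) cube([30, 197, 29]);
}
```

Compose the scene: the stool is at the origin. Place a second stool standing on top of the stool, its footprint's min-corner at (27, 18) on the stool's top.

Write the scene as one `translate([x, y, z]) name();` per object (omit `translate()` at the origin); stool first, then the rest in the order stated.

stool();
translate([27, 18, 386]) stool_2();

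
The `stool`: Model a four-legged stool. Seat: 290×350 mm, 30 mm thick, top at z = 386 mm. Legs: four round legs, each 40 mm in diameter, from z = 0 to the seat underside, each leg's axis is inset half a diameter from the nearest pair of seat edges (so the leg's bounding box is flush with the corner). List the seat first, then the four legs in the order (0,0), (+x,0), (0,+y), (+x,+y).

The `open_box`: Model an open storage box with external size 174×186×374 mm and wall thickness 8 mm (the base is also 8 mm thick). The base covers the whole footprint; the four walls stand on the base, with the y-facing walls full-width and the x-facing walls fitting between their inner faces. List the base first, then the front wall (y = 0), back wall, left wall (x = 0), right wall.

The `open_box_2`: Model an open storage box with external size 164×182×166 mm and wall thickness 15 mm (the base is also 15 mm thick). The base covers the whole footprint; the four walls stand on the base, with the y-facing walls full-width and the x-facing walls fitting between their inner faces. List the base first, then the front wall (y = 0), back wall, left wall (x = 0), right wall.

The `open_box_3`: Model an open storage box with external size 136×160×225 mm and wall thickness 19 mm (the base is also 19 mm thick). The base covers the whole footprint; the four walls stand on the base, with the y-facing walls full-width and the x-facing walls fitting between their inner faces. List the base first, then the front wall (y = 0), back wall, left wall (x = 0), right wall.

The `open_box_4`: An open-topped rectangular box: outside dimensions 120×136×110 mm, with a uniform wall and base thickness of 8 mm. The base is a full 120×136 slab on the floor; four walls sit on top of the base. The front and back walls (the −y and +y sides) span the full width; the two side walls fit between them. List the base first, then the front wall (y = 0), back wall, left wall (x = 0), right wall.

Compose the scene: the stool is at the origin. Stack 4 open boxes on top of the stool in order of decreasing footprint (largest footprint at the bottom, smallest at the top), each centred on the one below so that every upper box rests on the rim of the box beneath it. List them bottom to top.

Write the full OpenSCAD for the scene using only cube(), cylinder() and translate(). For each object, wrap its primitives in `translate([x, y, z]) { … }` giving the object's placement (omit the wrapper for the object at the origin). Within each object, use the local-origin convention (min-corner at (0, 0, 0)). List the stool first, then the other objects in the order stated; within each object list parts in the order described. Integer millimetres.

translate([0, 0, 356]) cube([290, 350, 30]);
translate([20, 20, 0]) cylinder(h = 356, r = 20);
translate([270, 20, 0]) cylinder(h = 356, r = 20);
translate([20, 330, 0]) cylinder(h = 356, r = 20);
translate([270, 330, 0]) cylinder(h = 356, r = 20);
translate([58, 82, 386]) {
  cube([174, 186, 8]);
  translate([0, 0, 8]) cube([174, 8, 366]);
  translate([0, 178, 8]) cube([174, 8, 366]);
  translate([0, 8, 8]) cube([8, 170, 366]);
  translate([166, 8, 8]) cube([8, 170, 366]);
}
translate([63, 84, 760]) {
  cube([164, 182, 15]);
  translate([0, 0, 15]) cube([164, 15, 151]);
  translate([0, 167, 15]) cube([164, 15, 151]);
  translate([0, 15, 15]) cube([15, 152, 151]);
  translate([149, 15, 15]) cube([15, 152, 151]);
}
translate([77, 95, 926]) {
  cube([136, 160, 19]);
  translate([0, 0, 19]) cube([136, 19, 206]);
  translate([0, 141, 19]) cube([136, 19, 206]);
  translate([0, 19, 19]) cube([19, 122, 206]);
  translate([117, 19, 19]) cube([19, 122, 206]);
}
translate([85, 107, 1151]) {
  cube([120, 136, 8]);
  translate([0, 0, 8]) cube([120, 8, 102]);
  translate([0, 128, 8]) cube([120, 8, 102]);
  translate([0, 8, 8]) cube([8, 120, 102]);
  translate([112, 8, 8]) cube([8, 120, 102]);
}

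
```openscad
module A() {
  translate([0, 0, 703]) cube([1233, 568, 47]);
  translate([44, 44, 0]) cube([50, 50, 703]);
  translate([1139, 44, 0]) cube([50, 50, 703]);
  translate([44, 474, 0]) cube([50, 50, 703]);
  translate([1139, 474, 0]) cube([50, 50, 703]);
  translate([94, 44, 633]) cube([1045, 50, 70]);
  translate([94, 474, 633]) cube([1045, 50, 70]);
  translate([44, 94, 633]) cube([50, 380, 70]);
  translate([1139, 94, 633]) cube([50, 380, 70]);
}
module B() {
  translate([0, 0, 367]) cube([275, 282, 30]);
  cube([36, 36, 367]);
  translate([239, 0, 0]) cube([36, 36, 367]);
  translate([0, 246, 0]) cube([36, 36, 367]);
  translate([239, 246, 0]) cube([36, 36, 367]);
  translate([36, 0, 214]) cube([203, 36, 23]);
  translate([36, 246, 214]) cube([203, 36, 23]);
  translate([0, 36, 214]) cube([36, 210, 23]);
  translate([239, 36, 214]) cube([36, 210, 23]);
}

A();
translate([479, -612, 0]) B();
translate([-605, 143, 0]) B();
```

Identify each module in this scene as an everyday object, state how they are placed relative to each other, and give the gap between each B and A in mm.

A is a table. B is a stool. Two stools sit around the table at the −y, −x sides. The gap between each stool and the table is 330 mm.

Each stool's nearest face is 330 mm from the table's bounding box.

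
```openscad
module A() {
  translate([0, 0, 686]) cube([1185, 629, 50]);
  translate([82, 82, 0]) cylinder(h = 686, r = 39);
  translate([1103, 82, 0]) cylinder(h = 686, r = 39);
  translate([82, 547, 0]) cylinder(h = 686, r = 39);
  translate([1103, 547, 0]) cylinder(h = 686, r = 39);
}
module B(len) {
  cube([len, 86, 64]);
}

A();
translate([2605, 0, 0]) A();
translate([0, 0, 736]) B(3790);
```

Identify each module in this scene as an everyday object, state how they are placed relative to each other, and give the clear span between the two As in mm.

Second table starts at x = 2605; first ends at x = 1185; clear span = 2605 − 1185 = 1420 mm.

A is a table. B is a beam. A beam spans the tops of two tables. The clear span between the two tables is 1420 mm.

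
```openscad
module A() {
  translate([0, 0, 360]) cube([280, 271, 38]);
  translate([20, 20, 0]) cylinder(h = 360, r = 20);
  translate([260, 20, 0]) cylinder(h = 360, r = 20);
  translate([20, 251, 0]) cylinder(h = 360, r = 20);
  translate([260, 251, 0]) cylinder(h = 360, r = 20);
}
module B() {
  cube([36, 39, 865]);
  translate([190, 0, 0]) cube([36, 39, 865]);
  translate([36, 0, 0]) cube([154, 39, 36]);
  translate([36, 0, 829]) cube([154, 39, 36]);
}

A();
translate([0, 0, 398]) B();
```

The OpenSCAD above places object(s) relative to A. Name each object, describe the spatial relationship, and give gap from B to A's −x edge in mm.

A is a stool. B is a picture frame. The picture frame is on top of the stool. The gap from the picture frame to the stool's −x edge is 0 mm.

The picture frame's min-x is at 0; the stool's min-x is 0; gap = 0 mm.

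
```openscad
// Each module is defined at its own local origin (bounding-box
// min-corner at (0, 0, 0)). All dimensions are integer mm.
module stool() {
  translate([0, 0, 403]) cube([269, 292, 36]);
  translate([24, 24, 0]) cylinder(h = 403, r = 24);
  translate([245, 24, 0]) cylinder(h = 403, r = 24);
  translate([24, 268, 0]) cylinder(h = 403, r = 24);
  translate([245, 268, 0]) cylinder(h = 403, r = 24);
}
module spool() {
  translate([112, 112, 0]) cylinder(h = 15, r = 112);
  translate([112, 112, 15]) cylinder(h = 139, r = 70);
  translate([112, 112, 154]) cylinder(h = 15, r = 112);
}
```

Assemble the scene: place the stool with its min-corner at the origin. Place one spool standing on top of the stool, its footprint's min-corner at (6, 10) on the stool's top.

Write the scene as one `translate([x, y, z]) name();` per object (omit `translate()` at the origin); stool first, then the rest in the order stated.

stool();
translate([6, 10, 439]) spool();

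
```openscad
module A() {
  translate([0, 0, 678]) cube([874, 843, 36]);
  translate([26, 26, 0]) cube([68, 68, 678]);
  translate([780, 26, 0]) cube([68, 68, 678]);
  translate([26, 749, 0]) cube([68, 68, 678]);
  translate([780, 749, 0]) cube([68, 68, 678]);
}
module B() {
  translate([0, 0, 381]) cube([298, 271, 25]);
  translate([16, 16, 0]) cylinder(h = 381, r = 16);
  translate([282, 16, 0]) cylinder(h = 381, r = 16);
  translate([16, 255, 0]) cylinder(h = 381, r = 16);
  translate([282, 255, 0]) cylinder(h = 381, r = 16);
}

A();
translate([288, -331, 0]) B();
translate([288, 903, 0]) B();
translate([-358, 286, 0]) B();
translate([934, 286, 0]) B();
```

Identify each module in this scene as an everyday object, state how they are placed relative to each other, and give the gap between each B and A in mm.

A is a table. B is a stool. Four stools sit around the table at the −y, +y, −x, +x sides. The gap between each stool and the table is 60 mm.

Each stool's nearest face is 60 mm from the table's bounding box.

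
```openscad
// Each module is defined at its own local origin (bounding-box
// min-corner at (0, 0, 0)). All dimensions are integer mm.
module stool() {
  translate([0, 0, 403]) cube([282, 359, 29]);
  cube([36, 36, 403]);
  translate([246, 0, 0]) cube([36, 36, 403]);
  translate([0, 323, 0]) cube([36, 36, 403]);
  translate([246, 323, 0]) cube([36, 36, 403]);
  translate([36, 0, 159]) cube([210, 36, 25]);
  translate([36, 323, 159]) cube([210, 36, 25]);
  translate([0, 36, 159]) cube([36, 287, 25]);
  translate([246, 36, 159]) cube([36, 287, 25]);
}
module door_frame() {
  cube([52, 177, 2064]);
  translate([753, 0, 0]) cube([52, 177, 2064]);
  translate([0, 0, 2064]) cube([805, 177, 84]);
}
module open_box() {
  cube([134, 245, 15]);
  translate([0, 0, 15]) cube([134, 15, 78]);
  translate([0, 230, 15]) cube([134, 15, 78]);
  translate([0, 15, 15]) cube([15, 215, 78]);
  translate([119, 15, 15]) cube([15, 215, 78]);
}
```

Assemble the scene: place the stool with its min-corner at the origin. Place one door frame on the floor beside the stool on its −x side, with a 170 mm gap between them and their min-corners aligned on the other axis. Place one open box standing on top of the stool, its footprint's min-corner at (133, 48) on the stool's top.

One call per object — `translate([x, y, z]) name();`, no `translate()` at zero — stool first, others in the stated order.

stool();
translate([-975, 0, 0]) door_frame();
translate([133, 48, 432]) open_box();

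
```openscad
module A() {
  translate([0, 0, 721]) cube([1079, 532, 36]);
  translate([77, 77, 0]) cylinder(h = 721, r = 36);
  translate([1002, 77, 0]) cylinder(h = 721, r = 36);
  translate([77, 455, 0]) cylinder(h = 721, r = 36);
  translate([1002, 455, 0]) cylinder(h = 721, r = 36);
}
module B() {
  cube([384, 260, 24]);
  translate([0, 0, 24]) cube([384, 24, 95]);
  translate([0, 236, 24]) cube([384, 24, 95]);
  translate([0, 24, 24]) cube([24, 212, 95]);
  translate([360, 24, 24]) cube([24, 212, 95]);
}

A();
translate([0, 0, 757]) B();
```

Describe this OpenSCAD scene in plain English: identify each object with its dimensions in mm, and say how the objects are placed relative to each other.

A is a rectangular dining table. The top is 1079×532×36 mm with its upper surface at z = 757 mm. It stands on four round legs of 72 mm diameter, each leg's bounding box inset 41 mm from the nearest pair of top edges, running from the floor to the underside of the top.

B is an open-topped rectangular box: outside dimensions 384×260×119 mm, with a uniform wall and base thickness of 24 mm. The base is a full 384×260 slab on the floor; four walls sit on top of the base. The front and back walls (the −y and +y sides) span the full width; the two side walls fit between them.

The open box is on top of the table.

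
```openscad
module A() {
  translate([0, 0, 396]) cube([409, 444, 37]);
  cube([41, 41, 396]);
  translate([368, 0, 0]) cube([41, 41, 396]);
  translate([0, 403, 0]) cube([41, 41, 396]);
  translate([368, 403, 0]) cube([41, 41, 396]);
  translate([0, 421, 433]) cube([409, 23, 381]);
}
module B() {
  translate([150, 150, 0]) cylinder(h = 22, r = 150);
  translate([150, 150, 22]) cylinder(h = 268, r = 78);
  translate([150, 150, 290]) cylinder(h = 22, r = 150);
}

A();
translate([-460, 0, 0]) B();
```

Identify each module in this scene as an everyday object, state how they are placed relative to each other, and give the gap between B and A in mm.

The spool's nearest face is 160 mm from the chair's −x face.

A is a chair. B is a spool. The spool is on the floor beside the chair on its −x side. The gap between the spool and the chair is 160 mm.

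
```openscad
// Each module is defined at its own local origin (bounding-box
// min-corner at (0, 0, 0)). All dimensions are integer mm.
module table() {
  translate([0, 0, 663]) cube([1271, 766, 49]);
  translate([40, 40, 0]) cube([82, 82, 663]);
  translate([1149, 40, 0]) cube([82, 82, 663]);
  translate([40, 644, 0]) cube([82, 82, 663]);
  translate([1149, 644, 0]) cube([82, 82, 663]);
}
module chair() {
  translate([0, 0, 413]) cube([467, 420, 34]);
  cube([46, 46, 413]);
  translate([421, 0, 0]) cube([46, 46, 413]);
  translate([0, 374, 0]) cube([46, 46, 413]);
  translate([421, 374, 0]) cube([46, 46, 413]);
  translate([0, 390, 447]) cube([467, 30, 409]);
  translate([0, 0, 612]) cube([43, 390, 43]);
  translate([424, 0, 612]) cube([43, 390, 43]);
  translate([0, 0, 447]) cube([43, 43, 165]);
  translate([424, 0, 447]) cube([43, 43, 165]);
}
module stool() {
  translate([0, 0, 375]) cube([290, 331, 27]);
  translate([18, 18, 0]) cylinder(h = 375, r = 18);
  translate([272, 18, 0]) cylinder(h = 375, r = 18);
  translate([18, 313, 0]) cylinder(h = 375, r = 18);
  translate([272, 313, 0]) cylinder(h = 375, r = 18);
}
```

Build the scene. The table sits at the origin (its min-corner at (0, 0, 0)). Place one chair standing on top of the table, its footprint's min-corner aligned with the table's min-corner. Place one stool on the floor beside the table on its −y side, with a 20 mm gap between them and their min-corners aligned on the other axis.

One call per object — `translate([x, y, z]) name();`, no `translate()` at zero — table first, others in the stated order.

table();
translate([0, 0, 712]) chair();
translate([0, -351, 0]) stool();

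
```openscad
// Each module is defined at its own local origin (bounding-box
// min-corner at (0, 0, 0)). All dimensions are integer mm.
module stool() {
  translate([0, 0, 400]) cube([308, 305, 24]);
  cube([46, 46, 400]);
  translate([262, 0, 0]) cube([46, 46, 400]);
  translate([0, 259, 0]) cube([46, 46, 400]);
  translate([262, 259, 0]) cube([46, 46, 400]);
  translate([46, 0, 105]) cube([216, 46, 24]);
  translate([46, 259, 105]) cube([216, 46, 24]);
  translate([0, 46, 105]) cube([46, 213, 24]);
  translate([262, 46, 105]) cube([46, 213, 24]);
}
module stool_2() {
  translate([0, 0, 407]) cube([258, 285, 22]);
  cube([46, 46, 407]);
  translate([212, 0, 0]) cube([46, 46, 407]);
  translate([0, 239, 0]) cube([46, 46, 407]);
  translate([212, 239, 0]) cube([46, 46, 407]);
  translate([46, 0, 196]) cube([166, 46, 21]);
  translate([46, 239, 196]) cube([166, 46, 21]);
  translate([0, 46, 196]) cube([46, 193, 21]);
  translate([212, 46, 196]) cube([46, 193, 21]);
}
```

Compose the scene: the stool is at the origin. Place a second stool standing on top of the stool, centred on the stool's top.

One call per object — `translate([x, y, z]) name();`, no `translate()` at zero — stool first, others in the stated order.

stool();
translate([25, 10, 424]) stool_2();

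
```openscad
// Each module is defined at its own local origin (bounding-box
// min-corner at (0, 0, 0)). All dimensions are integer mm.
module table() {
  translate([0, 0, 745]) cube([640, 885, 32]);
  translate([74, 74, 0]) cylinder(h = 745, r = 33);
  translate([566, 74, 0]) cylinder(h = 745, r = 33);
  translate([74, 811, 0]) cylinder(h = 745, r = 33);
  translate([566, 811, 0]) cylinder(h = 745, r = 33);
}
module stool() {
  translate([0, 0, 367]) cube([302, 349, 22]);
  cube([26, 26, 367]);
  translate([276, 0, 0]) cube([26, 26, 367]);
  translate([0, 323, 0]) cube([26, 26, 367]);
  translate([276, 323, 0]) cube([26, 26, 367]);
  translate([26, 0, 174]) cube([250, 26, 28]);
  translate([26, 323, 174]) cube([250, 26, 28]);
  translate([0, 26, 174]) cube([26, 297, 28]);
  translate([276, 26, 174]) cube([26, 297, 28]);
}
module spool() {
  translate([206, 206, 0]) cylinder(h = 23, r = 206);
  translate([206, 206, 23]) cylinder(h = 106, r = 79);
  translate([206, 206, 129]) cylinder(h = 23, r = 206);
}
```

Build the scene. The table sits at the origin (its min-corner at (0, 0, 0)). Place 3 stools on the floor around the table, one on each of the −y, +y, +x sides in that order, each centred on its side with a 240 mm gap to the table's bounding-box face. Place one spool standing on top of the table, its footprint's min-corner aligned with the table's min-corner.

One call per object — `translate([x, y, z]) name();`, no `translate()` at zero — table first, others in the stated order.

table();
translate([169, -589, 0]) stool();
translate([169, 1125, 0]) stool();
translate([880, 268, 0]) stool();
translate([0, 0, 777]) spool();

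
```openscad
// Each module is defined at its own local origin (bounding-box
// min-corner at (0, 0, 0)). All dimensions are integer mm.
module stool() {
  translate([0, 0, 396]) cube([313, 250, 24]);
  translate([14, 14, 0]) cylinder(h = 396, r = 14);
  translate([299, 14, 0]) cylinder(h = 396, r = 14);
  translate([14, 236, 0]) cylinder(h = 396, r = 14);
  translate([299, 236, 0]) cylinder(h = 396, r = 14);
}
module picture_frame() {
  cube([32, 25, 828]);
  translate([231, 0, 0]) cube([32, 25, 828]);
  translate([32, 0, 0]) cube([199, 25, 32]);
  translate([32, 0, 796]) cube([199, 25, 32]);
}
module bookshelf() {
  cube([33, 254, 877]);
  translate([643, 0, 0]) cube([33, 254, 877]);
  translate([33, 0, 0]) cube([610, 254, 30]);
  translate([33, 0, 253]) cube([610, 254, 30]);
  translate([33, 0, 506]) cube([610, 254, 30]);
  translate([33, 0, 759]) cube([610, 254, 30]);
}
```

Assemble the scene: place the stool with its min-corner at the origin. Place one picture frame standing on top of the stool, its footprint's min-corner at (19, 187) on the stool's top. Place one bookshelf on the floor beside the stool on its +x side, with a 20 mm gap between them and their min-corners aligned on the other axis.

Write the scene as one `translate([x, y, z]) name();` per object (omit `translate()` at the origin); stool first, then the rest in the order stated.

stool();
translate([19, 187, 420]) picture_frame();
translate([333, 0, 0]) bookshelf();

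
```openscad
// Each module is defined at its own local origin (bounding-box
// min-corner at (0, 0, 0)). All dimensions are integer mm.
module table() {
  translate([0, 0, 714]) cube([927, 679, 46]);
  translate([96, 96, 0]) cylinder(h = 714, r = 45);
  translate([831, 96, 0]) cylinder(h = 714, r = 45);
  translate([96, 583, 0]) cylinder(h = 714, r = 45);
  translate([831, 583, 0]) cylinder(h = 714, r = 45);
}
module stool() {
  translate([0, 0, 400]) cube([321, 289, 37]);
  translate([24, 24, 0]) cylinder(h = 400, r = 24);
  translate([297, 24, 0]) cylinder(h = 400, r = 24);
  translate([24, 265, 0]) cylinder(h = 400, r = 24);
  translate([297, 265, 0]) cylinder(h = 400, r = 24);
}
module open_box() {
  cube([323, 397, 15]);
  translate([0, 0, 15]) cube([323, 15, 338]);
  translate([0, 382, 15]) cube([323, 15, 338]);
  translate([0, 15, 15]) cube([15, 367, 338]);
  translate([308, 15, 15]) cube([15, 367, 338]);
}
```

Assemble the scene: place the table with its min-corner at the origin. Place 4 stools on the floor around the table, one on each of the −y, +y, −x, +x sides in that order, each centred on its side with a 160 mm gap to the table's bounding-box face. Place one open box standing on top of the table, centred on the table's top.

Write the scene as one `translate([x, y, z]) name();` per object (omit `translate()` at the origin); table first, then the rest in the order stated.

table();
translate([303, -449, 0]) stool();
translate([303, 839, 0]) stool();
translate([-481, 195, 0]) stool();
translate([1087, 195, 0]) stool();
translate([302, 141, 760]) open_box();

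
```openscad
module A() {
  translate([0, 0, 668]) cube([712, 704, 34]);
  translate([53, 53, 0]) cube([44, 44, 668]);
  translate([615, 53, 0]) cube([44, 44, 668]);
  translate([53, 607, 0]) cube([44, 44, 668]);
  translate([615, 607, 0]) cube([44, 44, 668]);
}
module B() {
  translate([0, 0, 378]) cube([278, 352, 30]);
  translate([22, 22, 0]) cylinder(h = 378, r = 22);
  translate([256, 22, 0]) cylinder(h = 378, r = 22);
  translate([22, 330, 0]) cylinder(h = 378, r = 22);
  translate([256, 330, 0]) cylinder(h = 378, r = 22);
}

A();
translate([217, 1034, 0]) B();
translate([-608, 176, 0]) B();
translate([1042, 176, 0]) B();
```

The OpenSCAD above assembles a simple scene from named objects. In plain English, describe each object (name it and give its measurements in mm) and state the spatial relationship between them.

A is a table: top 712 mm (x) × 704 mm (y), 34 mm thick, upper face at z = 702 mm, on four 44×44 mm square legs, each inset 53 mm from the nearest pair of top edges, running from z = 0 to the bottom of the top.

B is a four-legged stool. The seat is 278×352 mm, 30 mm thick, top at z = 408 mm. It stands on four round legs, each 44 mm in diameter, from z = 0 to the seat underside, each leg's axis is inset half a diameter from the nearest pair of seat edges (so the leg's bounding box is flush with the corner).

Three stools sit around the table at the +y, −x, +x sides.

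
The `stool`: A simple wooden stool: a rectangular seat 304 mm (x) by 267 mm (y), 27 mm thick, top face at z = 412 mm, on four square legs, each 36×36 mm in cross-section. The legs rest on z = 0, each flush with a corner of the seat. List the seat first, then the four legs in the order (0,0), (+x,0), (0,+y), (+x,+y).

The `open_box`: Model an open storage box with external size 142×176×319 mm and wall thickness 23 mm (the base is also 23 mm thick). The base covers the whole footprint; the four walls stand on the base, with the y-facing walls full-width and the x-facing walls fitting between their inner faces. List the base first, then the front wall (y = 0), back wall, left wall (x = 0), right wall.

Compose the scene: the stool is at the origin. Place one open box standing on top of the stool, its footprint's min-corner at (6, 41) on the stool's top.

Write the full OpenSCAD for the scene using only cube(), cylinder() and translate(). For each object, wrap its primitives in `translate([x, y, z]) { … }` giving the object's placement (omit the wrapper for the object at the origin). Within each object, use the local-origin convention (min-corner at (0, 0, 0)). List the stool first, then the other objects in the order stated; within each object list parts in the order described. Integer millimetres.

translate([0, 0, 385]) cube([304, 267, 27]);
cube([36, 36, 385]);
translate([268, 0, 0]) cube([36, 36, 385]);
translate([0, 231, 0]) cube([36, 36, 385]);
translate([268, 231, 0]) cube([36, 36, 385]);
translate([6, 41, 412]) {
  cube([142, 176, 23]);
  translate([0, 0, 23]) cube([142, 23, 296]);
  translate([0, 153, 23]) cube([142, 23, 296]);
  translate([0, 23, 23]) cube([23, 130, 296]);
  translate([119, 23, 23]) cube([23, 130, 296]);
}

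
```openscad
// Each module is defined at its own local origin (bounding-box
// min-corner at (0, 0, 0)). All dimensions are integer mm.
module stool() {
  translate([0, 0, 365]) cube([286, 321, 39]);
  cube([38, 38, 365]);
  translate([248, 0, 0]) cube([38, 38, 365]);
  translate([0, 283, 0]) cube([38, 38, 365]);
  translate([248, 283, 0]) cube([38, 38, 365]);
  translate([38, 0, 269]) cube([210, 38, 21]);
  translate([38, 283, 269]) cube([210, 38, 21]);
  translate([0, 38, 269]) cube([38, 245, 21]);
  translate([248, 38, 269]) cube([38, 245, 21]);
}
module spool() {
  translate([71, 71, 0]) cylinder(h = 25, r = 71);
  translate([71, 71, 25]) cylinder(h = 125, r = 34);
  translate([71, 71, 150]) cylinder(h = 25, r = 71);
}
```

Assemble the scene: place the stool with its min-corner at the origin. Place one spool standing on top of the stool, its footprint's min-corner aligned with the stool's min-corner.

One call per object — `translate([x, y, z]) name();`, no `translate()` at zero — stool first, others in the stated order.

stool();
translate([0, 0, 404]) spool();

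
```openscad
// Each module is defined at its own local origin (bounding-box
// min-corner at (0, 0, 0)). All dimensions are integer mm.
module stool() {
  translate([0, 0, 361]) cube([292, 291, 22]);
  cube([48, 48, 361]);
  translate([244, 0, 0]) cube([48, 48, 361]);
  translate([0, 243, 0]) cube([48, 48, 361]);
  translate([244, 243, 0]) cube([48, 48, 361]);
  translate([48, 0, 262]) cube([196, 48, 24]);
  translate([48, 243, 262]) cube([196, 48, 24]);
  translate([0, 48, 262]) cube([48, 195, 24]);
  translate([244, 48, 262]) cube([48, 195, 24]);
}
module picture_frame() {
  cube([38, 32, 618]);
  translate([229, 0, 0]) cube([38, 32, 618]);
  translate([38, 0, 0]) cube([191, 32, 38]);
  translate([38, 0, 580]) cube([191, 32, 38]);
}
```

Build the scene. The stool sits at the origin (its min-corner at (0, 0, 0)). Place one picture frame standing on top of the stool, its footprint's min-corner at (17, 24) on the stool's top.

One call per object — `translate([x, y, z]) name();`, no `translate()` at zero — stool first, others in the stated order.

stool();
translate([17, 24, 383]) picture_frame();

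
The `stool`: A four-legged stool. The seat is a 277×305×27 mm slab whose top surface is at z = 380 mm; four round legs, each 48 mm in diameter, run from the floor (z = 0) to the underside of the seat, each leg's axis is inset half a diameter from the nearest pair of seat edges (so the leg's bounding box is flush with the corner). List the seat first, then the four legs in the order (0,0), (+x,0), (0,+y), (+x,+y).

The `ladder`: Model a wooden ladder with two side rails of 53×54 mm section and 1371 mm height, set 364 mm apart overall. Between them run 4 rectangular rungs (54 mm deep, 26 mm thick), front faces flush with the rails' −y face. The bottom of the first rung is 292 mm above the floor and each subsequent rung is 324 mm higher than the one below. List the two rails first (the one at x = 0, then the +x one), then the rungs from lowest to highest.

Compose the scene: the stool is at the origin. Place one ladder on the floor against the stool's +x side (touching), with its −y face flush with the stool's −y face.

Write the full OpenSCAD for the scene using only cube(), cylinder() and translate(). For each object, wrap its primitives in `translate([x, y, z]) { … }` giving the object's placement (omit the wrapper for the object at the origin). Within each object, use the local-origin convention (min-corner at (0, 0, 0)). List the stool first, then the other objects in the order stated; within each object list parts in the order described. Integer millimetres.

translate([0, 0, 353]) cube([277, 305, 27]);
translate([24, 24, 0]) cylinder(h = 353, r = 24);
translate([253, 24, 0]) cylinder(h = 353, r = 24);
translate([24, 281, 0]) cylinder(h = 353, r = 24);
translate([253, 281, 0]) cylinder(h = 353, r = 24);
translate([277, 0, 0]) {
  cube([53, 54, 1371]);
  translate([311, 0, 0]) cube([53, 54, 1371]);
  translate([53, 0, 292]) cube([258, 54, 26]);
  translate([53, 0, 616]) cube([258, 54, 26]);
  translate([53, 0, 940]) cube([258, 54, 26]);
  translate([53, 0, 1264]) cube([258, 54, 26]);
}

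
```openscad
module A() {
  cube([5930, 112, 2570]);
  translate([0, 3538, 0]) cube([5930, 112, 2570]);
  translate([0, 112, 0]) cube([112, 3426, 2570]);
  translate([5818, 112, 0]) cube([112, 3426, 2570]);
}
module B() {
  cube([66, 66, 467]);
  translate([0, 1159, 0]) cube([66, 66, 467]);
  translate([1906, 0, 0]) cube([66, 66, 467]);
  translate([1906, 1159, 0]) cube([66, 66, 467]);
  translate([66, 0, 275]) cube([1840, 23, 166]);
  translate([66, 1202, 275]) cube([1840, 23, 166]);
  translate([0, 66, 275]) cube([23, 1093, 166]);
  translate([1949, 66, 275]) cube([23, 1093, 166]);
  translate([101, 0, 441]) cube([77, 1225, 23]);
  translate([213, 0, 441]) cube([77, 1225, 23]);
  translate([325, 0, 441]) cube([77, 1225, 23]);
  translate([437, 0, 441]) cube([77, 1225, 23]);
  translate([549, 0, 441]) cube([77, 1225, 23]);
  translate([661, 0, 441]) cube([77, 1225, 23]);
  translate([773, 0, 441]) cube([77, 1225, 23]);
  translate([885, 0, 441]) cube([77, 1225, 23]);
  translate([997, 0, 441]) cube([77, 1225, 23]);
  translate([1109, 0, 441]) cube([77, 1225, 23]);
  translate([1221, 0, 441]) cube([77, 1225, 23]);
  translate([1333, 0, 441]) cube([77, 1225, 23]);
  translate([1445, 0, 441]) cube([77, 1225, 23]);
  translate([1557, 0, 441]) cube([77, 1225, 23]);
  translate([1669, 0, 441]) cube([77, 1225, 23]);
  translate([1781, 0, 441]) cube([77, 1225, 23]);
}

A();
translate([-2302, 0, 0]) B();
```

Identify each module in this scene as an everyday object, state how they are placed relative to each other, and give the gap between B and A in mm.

A is a house frame. B is a bed frame. The bed frame is on the floor beside the house frame on its −x side. The gap between the bed frame and the house frame is 330 mm.

The bed frame's nearest face is 330 mm from the house frame's −x face.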